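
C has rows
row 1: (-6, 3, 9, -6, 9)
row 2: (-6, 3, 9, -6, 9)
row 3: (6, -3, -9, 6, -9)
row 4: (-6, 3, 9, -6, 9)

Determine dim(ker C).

Row reduce to echelon form.
R2 ← R2 − R1: [0, 0, 0, 0, 0]
R3 ← R3 + R1: [0, 0, 0, 0, 0]
R4 ← R4 − R1: [0, 0, 0, 0, 0]
1 nonzero row, so rank(C) = 1.
C has 5 columns; by rank–nullity, nullity = 5 − 1 = 4.

4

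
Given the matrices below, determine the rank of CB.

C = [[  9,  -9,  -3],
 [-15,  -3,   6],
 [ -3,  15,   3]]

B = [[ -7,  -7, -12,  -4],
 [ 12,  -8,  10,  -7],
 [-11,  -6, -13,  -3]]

3

First compute CB:
[[-138,  27, -159,  36],
 [  3,  93,  72,  63],
 [168, -117, 147, -102]]
Now row reduce the product.
R2 ← R2 + (1/46)·R1: [0, 4305/46, 3153/46, 1467/23]
R3 ← R3 + (28/23)·R1: [0, -1935/23, -1071/23, -1338/23]
R3 ← R3 + (258/287)·R2: [0, 0, 4320/287, -240/287]
3 nonzero rows, so rank(CB) = 3.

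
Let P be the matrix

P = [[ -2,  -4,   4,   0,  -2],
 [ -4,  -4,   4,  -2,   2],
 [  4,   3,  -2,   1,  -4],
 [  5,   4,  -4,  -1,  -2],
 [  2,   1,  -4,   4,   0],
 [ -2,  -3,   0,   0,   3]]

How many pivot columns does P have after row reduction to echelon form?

Row reduce to echelon form.
R2 ← R2 − (2)·R1: [0, 4, -4, -2, 6]
R3 ← R3 + (2)·R1: [0, -5, 6, 1, -8]
R4 ← R4 + (5/2)·R1: [0, -6, 6, -1, -7]
R5 ← R5 + R1: [0, -3, 0, 4, -2]
R6 ← R6 − R1: [0, 1, -4, 0, 5]
R3 ← R3 + (5/4)·R2: [0, 0, 1, -3/2, -1/2]
R4 ← R4 + (3/2)·R2: [0, 0, 0, -4, 2]
R5 ← R5 + (3/4)·R2: [0, 0, -3, 5/2, 5/2]
R6 ← R6 − (1/4)·R2: [0, 0, -3, 1/2, 7/2]
R5 ← R5 + (3)·R3: [0, 0, 0, -2, 1]
R6 ← R6 + (3)·R3: [0, 0, 0, -4, 2]
R5 ← R5 − (1/2)·R4: [0, 0, 0, 0, 0]
R6 ← R6 − R4: [0, 0, 0, 0, 0]
Echelon form has 4 nonzero rows, so rank(P) = 4.
Each nonzero row contributes one pivot column: 4 pivot columns.

4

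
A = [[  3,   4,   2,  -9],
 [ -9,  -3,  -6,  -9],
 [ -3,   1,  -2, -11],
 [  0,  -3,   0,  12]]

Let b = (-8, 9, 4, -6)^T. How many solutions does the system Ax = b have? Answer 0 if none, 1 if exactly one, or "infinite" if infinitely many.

Row reduce the augmented matrix [A | b].
R2 ← R2 + (3)·R1: [0, 9, 0, -36, -15]
R3 ← R3 + R1: [0, 5, 0, -20, -4]
R3 ← R3 − (5/9)·R2: [0, 0, 0, 0, 13/3]
R4 ← R4 + (1/3)·R2: [0, 0, 0, 0, -11]
R4 ← R4 + (33/13)·R3: [0, 0, 0, 0, 0]
The echelon form has 3 nonzero rows; the last pivot sits in the augmented column, so rank(A) = 2 but rank([A|b]) = 3.
Since the ranks differ, the system is inconsistent.
It has no solutions.

0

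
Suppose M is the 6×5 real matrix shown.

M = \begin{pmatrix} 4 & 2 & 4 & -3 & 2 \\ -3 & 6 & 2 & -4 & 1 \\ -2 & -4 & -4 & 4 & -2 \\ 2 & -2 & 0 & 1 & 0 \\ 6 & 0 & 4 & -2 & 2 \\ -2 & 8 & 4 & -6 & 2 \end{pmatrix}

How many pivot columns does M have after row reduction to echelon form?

2

Row reduce to echelon form.
R2 ← R2 + (3/4)·R1: [0, 15/2, 5, -25/4, 5/2]
R3 ← R3 + (1/2)·R1: [0, -3, -2, 5/2, -1]
R4 ← R4 − (1/2)·R1: [0, -3, -2, 5/2, -1]
R5 ← R5 − (3/2)·R1: [0, -3, -2, 5/2, -1]
R6 ← R6 + (1/2)·R1: [0, 9, 6, -15/2, 3]
R3 ← R3 + (2/5)·R2: [0, 0, 0, 0, 0]
R4 ← R4 + (2/5)·R2: [0, 0, 0, 0, 0]
R5 ← R5 + (2/5)·R2: [0, 0, 0, 0, 0]
R6 ← R6 − (6/5)·R2: [0, 0, 0, 0, 0]
Echelon form has 2 nonzero rows, so rank(M) = 2.
Each nonzero row contributes one pivot column: 2 pivot columns.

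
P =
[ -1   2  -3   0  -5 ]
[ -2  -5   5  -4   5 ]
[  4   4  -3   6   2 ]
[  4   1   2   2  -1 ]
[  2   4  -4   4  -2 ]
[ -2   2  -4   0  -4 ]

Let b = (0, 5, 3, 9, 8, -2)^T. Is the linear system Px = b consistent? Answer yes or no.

Row reduce the augmented matrix [P | b].
R2 ← R2 − (2)·R1: [0, -9, 11, -4, 15, 5]
R3 ← R3 + (4)·R1: [0, 12, -15, 6, -18, 3]
R4 ← R4 + (4)·R1: [0, 9, -10, 2, -21, 9]
R5 ← R5 + (2)·R1: [0, 8, -10, 4, -12, 8]
R6 ← R6 − (2)·R1: [0, -2, 2, 0, 6, -2]
R3 ← R3 + (4/3)·R2: [0, 0, -1/3, 2/3, 2, 29/3]
R4 ← R4 + R2: [0, 0, 1, -2, -6, 14]
R5 ← R5 + (8/9)·R2: [0, 0, -2/9, 4/9, 4/3, 112/9]
R6 ← R6 − (2/9)·R2: [0, 0, -4/9, 8/9, 8/3, -28/9]
R4 ← R4 + (3)·R3: [0, 0, 0, 0, 0, 43]
R5 ← R5 − (2/3)·R3: [0, 0, 0, 0, 0, 6]
R6 ← R6 − (4/3)·R3: [0, 0, 0, 0, 0, -16]
R5 ← R5 − (6/43)·R4: [0, 0, 0, 0, 0, 0]
R6 ← R6 + (16/43)·R4: [0, 0, 0, 0, 0, 0]
The echelon form has 4 nonzero rows; the last pivot sits in the augmented column, so rank(P) = 3 but rank([P|b]) = 4.
Since the ranks differ, the system is inconsistent.

no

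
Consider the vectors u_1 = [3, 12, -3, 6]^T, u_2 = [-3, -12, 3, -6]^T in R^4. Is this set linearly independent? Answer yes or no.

no

Form the matrix with these vectors as rows and row reduce.
R2 ← R2 + R1: [0, 0, 0, 0]
1 nonzero row, so the 2 vectors span a space of dimension 1.
Since 1 < 2, the vectors are linearly dependent.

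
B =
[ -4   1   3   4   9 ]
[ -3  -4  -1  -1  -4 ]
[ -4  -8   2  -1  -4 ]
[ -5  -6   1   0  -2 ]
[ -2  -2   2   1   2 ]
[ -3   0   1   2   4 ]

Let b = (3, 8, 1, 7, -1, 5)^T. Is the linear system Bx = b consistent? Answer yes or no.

Row reduce the augmented matrix [B | b].
R2 ← R2 − (3/4)·R1: [0, -19/4, -13/4, -4, -43/4, 23/4]
R3 ← R3 − R1: [0, -9, -1, -5, -13, -2]
R4 ← R4 − (5/4)·R1: [0, -29/4, -11/4, -5, -53/4, 13/4]
R5 ← R5 − (1/2)·R1: [0, -5/2, 1/2, -1, -5/2, -5/2]
R6 ← R6 − (3/4)·R1: [0, -3/4, -5/4, -1, -11/4, 11/4]
R3 ← R3 − (36/19)·R2: [0, 0, 98/19, 49/19, 140/19, -245/19]
R4 ← R4 − (29/19)·R2: [0, 0, 42/19, 21/19, 60/19, -105/19]
R5 ← R5 − (10/19)·R2: [0, 0, 42/19, 21/19, 60/19, -105/19]
R6 ← R6 − (3/19)·R2: [0, 0, -14/19, -7/19, -20/19, 35/19]
R4 ← R4 − (3/7)·R3: [0, 0, 0, 0, 0, 0]
R5 ← R5 − (3/7)·R3: [0, 0, 0, 0, 0, 0]
R6 ← R6 + (1/7)·R3: [0, 0, 0, 0, 0, 0]
The echelon form has 3 nonzero rows, and every pivot lies in the first 5 columns, so rank(B) = rank([B|b]) = 3.
The system is consistent.

yes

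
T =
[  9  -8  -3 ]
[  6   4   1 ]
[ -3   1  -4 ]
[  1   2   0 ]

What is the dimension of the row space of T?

3

Row reduce to echelon form.
R2 ← R2 − (2/3)·R1: [0, 28/3, 3]
R3 ← R3 + (1/3)·R1: [0, -5/3, -5]
R4 ← R4 − (1/9)·R1: [0, 26/9, 1/3]
R3 ← R3 + (5/28)·R2: [0, 0, -125/28]
R4 ← R4 − (13/42)·R2: [0, 0, -25/42]
R4 ← R4 − (2/15)·R3: [0, 0, 0]
Echelon form has 3 nonzero rows, so rank(T) = 3.
The row space has dimension equal to the rank: 3.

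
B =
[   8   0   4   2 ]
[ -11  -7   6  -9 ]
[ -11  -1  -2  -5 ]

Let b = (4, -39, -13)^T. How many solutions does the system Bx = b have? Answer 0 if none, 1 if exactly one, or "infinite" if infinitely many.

infinite

Row reduce the augmented matrix [B | b].
R2 ← R2 + (11/8)·R1: [0, -7, 23/2, -25/4, -67/2]
R3 ← R3 + (11/8)·R1: [0, -1, 7/2, -9/4, -15/2]
R3 ← R3 − (1/7)·R2: [0, 0, 13/7, -19/14, -19/7]
The echelon form has 3 nonzero rows, and every pivot lies in the first 4 columns, so rank(B) = rank([B|b]) = 3.
The system is consistent.
rank = 3 < 4 unknowns, so there are infinitely many solutions.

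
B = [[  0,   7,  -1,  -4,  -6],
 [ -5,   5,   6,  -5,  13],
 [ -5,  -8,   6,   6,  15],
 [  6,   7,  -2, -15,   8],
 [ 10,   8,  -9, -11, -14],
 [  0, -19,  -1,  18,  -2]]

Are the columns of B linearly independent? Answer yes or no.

Row reduce B to echelon form.
Swap R1 ↔ R2
R3 ← R3 − R1: [0, -13, 0, 11, 2]
R4 ← R4 + (6/5)·R1: [0, 13, 26/5, -21, 118/5]
R5 ← R5 + (2)·R1: [0, 18, 3, -21, 12]
R3 ← R3 + (13/7)·R2: [0, 0, -13/7, 25/7, -64/7]
R4 ← R4 − (13/7)·R2: [0, 0, 247/35, -95/7, 1216/35]
R5 ← R5 − (18/7)·R2: [0, 0, 39/7, -75/7, 192/7]
R6 ← R6 + (19/7)·R2: [0, 0, -26/7, 50/7, -128/7]
R4 ← R4 + (19/5)·R3: [0, 0, 0, 0, 0]
R5 ← R5 + (3)·R3: [0, 0, 0, 0, 0]
R6 ← R6 − (2)·R3: [0, 0, 0, 0, 0]
3 pivots among 5 columns.
Only 3 < 5 pivot columns, so the columns are linearly dependent.

no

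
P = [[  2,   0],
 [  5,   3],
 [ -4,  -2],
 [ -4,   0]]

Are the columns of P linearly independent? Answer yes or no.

Row reduce P to echelon form.
R2 ← R2 − (5/2)·R1: [0, 3]
R3 ← R3 + (2)·R1: [0, -2]
R4 ← R4 + (2)·R1: [0, 0]
R3 ← R3 + (2/3)·R2: [0, 0]
2 pivots among 2 columns.
Every column is a pivot column, so the columns are linearly independent.

yes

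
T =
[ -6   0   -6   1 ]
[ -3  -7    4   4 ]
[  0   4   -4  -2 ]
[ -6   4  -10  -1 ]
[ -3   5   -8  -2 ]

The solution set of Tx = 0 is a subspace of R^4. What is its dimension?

Row reduce to echelon form.
R2 ← R2 − (1/2)·R1: [0, -7, 7, 7/2]
R4 ← R4 − R1: [0, 4, -4, -2]
R5 ← R5 − (1/2)·R1: [0, 5, -5, -5/2]
R3 ← R3 + (4/7)·R2: [0, 0, 0, 0]
R4 ← R4 + (4/7)·R2: [0, 0, 0, 0]
R5 ← R5 + (5/7)·R2: [0, 0, 0, 0]
2 nonzero rows, so rank(T) = 2.
T has 4 columns; by rank–nullity, nullity = 4 − 2 = 2.

2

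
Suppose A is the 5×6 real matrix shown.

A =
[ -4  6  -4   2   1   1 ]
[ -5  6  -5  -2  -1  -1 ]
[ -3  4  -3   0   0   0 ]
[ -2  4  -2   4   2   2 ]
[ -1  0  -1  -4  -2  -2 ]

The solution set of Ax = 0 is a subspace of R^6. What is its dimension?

Row reduce to echelon form.
R2 ← R2 − (5/4)·R1: [0, -3/2, 0, -9/2, -9/4, -9/4]
R3 ← R3 − (3/4)·R1: [0, -1/2, 0, -3/2, -3/4, -3/4]
R4 ← R4 − (1/2)·R1: [0, 1, 0, 3, 3/2, 3/2]
R5 ← R5 − (1/4)·R1: [0, -3/2, 0, -9/2, -9/4, -9/4]
R3 ← R3 − (1/3)·R2: [0, 0, 0, 0, 0, 0]
R4 ← R4 + (2/3)·R2: [0, 0, 0, 0, 0, 0]
R5 ← R5 − R2: [0, 0, 0, 0, 0, 0]
2 nonzero rows, so rank(A) = 2.
A has 6 columns; by rank–nullity, nullity = 6 − 2 = 4.

4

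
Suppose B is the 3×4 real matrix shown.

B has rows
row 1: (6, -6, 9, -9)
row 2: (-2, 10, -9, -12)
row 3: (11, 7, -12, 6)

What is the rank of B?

3

Row reduce to echelon form.
R2 ← R2 + (1/3)·R1: [0, 8, -6, -15]
R3 ← R3 − (11/6)·R1: [0, 18, -57/2, 45/2]
R3 ← R3 − (9/4)·R2: [0, 0, -15, 225/4]
Echelon form has 3 nonzero rows, so rank(B) = 3.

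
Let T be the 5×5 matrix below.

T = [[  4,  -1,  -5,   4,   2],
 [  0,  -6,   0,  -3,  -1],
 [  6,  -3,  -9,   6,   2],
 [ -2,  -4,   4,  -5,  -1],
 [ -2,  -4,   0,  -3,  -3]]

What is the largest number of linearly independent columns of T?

3

Row reduce to echelon form.
R3 ← R3 − (3/2)·R1: [0, -3/2, -3/2, 0, -1]
R4 ← R4 + (1/2)·R1: [0, -9/2, 3/2, -3, 0]
R5 ← R5 + (1/2)·R1: [0, -9/2, -5/2, -1, -2]
R3 ← R3 − (1/4)·R2: [0, 0, -3/2, 3/4, -3/4]
R4 ← R4 − (3/4)·R2: [0, 0, 3/2, -3/4, 3/4]
R5 ← R5 − (3/4)·R2: [0, 0, -5/2, 5/4, -5/4]
R4 ← R4 + R3: [0, 0, 0, 0, 0]
R5 ← R5 − (5/3)·R3: [0, 0, 0, 0, 0]
Echelon form has 3 nonzero rows, so rank(T) = 3.
The rank gives the maximum number of linearly independent columns: 3.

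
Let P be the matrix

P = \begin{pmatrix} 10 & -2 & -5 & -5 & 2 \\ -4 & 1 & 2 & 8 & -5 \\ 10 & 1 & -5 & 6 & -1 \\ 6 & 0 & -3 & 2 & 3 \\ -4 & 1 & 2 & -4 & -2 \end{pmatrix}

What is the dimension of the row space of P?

4

Row reduce to echelon form.
R2 ← R2 + (2/5)·R1: [0, 1/5, 0, 6, -21/5]
R3 ← R3 − R1: [0, 3, 0, 11, -3]
R4 ← R4 − (3/5)·R1: [0, 6/5, 0, 5, 9/5]
R5 ← R5 + (2/5)·R1: [0, 1/5, 0, -6, -6/5]
R3 ← R3 − (15)·R2: [0, 0, 0, -79, 60]
R4 ← R4 − (6)·R2: [0, 0, 0, -31, 27]
R5 ← R5 − R2: [0, 0, 0, -12, 3]
R4 ← R4 − (31/79)·R3: [0, 0, 0, 0, 273/79]
R5 ← R5 − (12/79)·R3: [0, 0, 0, 0, -483/79]
R5 ← R5 + (23/13)·R4: [0, 0, 0, 0, 0]
Echelon form has 4 nonzero rows, so rank(P) = 4.
The row space has dimension equal to the rank: 4.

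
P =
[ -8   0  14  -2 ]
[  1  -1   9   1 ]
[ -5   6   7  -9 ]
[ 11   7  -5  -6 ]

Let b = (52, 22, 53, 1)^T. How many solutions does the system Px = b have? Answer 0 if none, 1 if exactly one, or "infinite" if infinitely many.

Row reduce the augmented matrix [P | b].
R2 ← R2 + (1/8)·R1: [0, -1, 43/4, 3/4, 57/2]
R3 ← R3 − (5/8)·R1: [0, 6, -7/4, -31/4, 41/2]
R4 ← R4 + (11/8)·R1: [0, 7, 57/4, -35/4, 145/2]
R3 ← R3 + (6)·R2: [0, 0, 251/4, -13/4, 383/2]
R4 ← R4 + (7)·R2: [0, 0, 179/2, -7/2, 272]
R4 ← R4 − (358/251)·R3: [0, 0, 0, 285/251, -285/251]
The echelon form has 4 nonzero rows, and every pivot lies in the first 4 columns, so rank(P) = rank([P|b]) = 4.
The system is consistent.
rank = 4 = number of unknowns, so the solution is unique.

1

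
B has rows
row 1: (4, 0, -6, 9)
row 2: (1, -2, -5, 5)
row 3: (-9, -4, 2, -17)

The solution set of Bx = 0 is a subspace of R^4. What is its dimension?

1

Row reduce to echelon form.
R2 ← R2 − (1/4)·R1: [0, -2, -7/2, 11/4]
R3 ← R3 + (9/4)·R1: [0, -4, -23/2, 13/4]
R3 ← R3 − (2)·R2: [0, 0, -9/2, -9/4]
3 nonzero rows, so rank(B) = 3.
B has 4 columns; by rank–nullity, nullity = 4 − 3 = 1.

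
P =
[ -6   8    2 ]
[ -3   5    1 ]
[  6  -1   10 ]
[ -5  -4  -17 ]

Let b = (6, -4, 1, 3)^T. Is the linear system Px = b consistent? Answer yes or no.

no

Row reduce the augmented matrix [P | b].
R2 ← R2 − (1/2)·R1: [0, 1, 0, -7]
R3 ← R3 + R1: [0, 7, 12, 7]
R4 ← R4 − (5/6)·R1: [0, -32/3, -56/3, -2]
R3 ← R3 − (7)·R2: [0, 0, 12, 56]
R4 ← R4 + (32/3)·R2: [0, 0, -56/3, -230/3]
R4 ← R4 + (14/9)·R3: [0, 0, 0, 94/9]
The echelon form has 4 nonzero rows; the last pivot sits in the augmented column, so rank(P) = 3 but rank([P|b]) = 4.
Since the ranks differ, the system is inconsistent.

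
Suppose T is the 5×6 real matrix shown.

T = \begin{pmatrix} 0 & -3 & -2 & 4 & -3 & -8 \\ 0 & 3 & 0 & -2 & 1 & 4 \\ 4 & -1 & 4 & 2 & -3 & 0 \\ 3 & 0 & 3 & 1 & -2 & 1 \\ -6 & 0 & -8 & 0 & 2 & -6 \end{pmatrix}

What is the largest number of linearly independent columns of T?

Row reduce to echelon form.
Swap R1 ↔ R3
R4 ← R4 − (3/4)·R1: [0, 3/4, 0, -1/2, 1/4, 1]
R5 ← R5 + (3/2)·R1: [0, -3/2, -2, 3, -5/2, -6]
R3 ← R3 + R2: [0, 0, -2, 2, -2, -4]
R4 ← R4 − (1/4)·R2: [0, 0, 0, 0, 0, 0]
R5 ← R5 + (1/2)·R2: [0, 0, -2, 2, -2, -4]
R5 ← R5 − R3: [0, 0, 0, 0, 0, 0]
Echelon form has 3 nonzero rows, so rank(T) = 3.
The rank gives the maximum number of linearly independent columns: 3.

3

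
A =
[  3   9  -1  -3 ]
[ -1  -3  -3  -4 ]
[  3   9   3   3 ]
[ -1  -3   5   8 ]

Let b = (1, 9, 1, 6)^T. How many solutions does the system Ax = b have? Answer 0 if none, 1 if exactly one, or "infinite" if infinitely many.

Row reduce the augmented matrix [A | b].
R2 ← R2 + (1/3)·R1: [0, 0, -10/3, -5, 28/3]
R3 ← R3 − R1: [0, 0, 4, 6, 0]
R4 ← R4 + (1/3)·R1: [0, 0, 14/3, 7, 19/3]
R3 ← R3 + (6/5)·R2: [0, 0, 0, 0, 56/5]
R4 ← R4 + (7/5)·R2: [0, 0, 0, 0, 97/5]
R4 ← R4 − (97/56)·R3: [0, 0, 0, 0, 0]
The echelon form has 3 nonzero rows; the last pivot sits in the augmented column, so rank(A) = 2 but rank([A|b]) = 3.
Since the ranks differ, the system is inconsistent.
It has no solutions.

0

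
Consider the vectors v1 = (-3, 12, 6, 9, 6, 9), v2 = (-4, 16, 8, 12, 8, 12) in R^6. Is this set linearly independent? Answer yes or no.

no

Form the matrix with these vectors as rows and row reduce.
R2 ← R2 − (4/3)·R1: [0, 0, 0, 0, 0, 0]
1 nonzero row, so the 2 vectors span a space of dimension 1.
Since 1 < 2, the vectors are linearly dependent.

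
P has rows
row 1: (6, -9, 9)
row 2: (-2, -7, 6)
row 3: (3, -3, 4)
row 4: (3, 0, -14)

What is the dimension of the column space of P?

3

Row reduce to echelon form.
R2 ← R2 + (1/3)·R1: [0, -10, 9]
R3 ← R3 − (1/2)·R1: [0, 3/2, -1/2]
R4 ← R4 − (1/2)·R1: [0, 9/2, -37/2]
R3 ← R3 + (3/20)·R2: [0, 0, 17/20]
R4 ← R4 + (9/20)·R2: [0, 0, -289/20]
R4 ← R4 + (17)·R3: [0, 0, 0]
Echelon form has 3 nonzero rows, so rank(P) = 3.
The column space has dimension equal to the rank: 3.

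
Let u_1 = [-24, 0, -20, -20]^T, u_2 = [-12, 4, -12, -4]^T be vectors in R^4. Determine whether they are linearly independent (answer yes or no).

yes

Form the matrix with these vectors as rows and row reduce.
R2 ← R2 − (1/2)·R1: [0, 4, -2, 6]
2 nonzero rows, so the 2 vectors span a space of dimension 2.
Since 2 = 2, the vectors are linearly independent.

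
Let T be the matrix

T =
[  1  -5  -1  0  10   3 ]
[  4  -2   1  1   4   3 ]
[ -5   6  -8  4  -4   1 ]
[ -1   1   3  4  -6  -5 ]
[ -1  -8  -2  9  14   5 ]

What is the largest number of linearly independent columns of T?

5

Row reduce to echelon form.
R2 ← R2 − (4)·R1: [0, 18, 5, 1, -36, -9]
R3 ← R3 + (5)·R1: [0, -19, -13, 4, 46, 16]
R4 ← R4 + R1: [0, -4, 2, 4, 4, -2]
R5 ← R5 + R1: [0, -13, -3, 9, 24, 8]
R3 ← R3 + (19/18)·R2: [0, 0, -139/18, 91/18, 8, 13/2]
R4 ← R4 + (2/9)·R2: [0, 0, 28/9, 38/9, -4, -4]
R5 ← R5 + (13/18)·R2: [0, 0, 11/18, 175/18, -2, 3/2]
R4 ← R4 + (56/139)·R3: [0, 0, 0, 870/139, -108/139, -192/139]
R5 ← R5 + (11/139)·R3: [0, 0, 0, 1407/139, -190/139, 280/139]
R5 ← R5 − (469/290)·R4: [0, 0, 0, 0, -16/145, 616/145]
Echelon form has 5 nonzero rows, so rank(T) = 5.
The rank gives the maximum number of linearly independent columns: 5.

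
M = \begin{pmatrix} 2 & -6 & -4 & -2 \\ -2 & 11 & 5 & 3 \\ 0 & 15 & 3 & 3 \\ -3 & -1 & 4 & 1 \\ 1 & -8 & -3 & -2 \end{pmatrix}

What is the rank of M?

Row reduce to echelon form.
R2 ← R2 + R1: [0, 5, 1, 1]
R4 ← R4 + (3/2)·R1: [0, -10, -2, -2]
R5 ← R5 − (1/2)·R1: [0, -5, -1, -1]
R3 ← R3 − (3)·R2: [0, 0, 0, 0]
R4 ← R4 + (2)·R2: [0, 0, 0, 0]
R5 ← R5 + R2: [0, 0, 0, 0]
Echelon form has 2 nonzero rows, so rank(M) = 2.

2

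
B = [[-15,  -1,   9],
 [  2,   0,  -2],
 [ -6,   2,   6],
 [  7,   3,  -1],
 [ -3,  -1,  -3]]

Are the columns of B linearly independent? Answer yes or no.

Row reduce B to echelon form.
R2 ← R2 + (2/15)·R1: [0, -2/15, -4/5]
R3 ← R3 − (2/5)·R1: [0, 12/5, 12/5]
R4 ← R4 + (7/15)·R1: [0, 38/15, 16/5]
R5 ← R5 − (1/5)·R1: [0, -4/5, -24/5]
R3 ← R3 + (18)·R2: [0, 0, -12]
R4 ← R4 + (19)·R2: [0, 0, -12]
R5 ← R5 − (6)·R2: [0, 0, 0]
R4 ← R4 − R3: [0, 0, 0]
3 pivots among 3 columns.
Every column is a pivot column, so the columns are linearly independent.

yes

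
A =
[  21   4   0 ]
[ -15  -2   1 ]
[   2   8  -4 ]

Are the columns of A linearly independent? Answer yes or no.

Row reduce A to echelon form.
R2 ← R2 + (5/7)·R1: [0, 6/7, 1]
R3 ← R3 − (2/21)·R1: [0, 160/21, -4]
R3 ← R3 − (80/9)·R2: [0, 0, -116/9]
3 pivots among 3 columns.
Every column is a pivot column, so the columns are linearly independent.

yes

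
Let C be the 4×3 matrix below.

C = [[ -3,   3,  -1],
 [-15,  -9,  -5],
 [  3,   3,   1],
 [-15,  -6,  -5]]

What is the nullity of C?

1

Row reduce to echelon form.
R2 ← R2 − (5)·R1: [0, -24, 0]
R3 ← R3 + R1: [0, 6, 0]
R4 ← R4 − (5)·R1: [0, -21, 0]
R3 ← R3 + (1/4)·R2: [0, 0, 0]
R4 ← R4 − (7/8)·R2: [0, 0, 0]
2 nonzero rows, so rank(C) = 2.
C has 3 columns; by rank–nullity, nullity = 3 − 2 = 1.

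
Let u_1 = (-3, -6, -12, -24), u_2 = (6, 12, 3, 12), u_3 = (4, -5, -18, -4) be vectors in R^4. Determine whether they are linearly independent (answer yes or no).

Form the matrix with these vectors as rows and row reduce.
R2 ← R2 + (2)·R1: [0, 0, -21, -36]
R3 ← R3 + (4/3)·R1: [0, -13, -34, -36]
Swap R2 ↔ R3
3 nonzero rows, so the 3 vectors span a space of dimension 3.
Since 3 = 3, the vectors are linearly independent.

yes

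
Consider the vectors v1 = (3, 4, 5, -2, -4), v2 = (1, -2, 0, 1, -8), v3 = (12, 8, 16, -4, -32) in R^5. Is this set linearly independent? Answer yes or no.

Form the matrix with these vectors as rows and row reduce.
R2 ← R2 − (1/3)·R1: [0, -10/3, -5/3, 5/3, -20/3]
R3 ← R3 − (4)·R1: [0, -8, -4, 4, -16]
R3 ← R3 − (12/5)·R2: [0, 0, 0, 0, 0]
2 nonzero rows, so the 3 vectors span a space of dimension 2.
Since 2 < 3, the vectors are linearly dependent.

no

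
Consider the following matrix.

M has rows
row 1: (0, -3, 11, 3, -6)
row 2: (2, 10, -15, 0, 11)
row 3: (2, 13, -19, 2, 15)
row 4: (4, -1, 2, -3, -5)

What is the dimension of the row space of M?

Row reduce to echelon form.
Swap R1 ↔ R2
R3 ← R3 − R1: [0, 3, -4, 2, 4]
R4 ← R4 − (2)·R1: [0, -21, 32, -3, -27]
R3 ← R3 + R2: [0, 0, 7, 5, -2]
R4 ← R4 − (7)·R2: [0, 0, -45, -24, 15]
R4 ← R4 + (45/7)·R3: [0, 0, 0, 57/7, 15/7]
Echelon form has 4 nonzero rows, so rank(M) = 4.
The row space has dimension equal to the rank: 4.

4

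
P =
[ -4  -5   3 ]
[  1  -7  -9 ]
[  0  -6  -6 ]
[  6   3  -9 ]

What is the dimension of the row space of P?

Row reduce to echelon form.
R2 ← R2 + (1/4)·R1: [0, -33/4, -33/4]
R4 ← R4 + (3/2)·R1: [0, -9/2, -9/2]
R3 ← R3 − (8/11)·R2: [0, 0, 0]
R4 ← R4 − (6/11)·R2: [0, 0, 0]
Echelon form has 2 nonzero rows, so rank(P) = 2.
The row space has dimension equal to the rank: 2.

2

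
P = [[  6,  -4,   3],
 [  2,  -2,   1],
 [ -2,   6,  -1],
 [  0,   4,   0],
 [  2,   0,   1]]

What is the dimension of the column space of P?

Row reduce to echelon form.
R2 ← R2 − (1/3)·R1: [0, -2/3, 0]
R3 ← R3 + (1/3)·R1: [0, 14/3, 0]
R5 ← R5 − (1/3)·R1: [0, 4/3, 0]
R3 ← R3 + (7)·R2: [0, 0, 0]
R4 ← R4 + (6)·R2: [0, 0, 0]
R5 ← R5 + (2)·R2: [0, 0, 0]
Echelon form has 2 nonzero rows, so rank(P) = 2.
The column space has dimension equal to the rank: 2.

2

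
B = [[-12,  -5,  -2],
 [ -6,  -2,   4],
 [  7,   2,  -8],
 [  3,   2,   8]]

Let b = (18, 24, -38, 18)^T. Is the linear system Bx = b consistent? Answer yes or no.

Row reduce the augmented matrix [B | b].
R2 ← R2 − (1/2)·R1: [0, 1/2, 5, 15]
R3 ← R3 + (7/12)·R1: [0, -11/12, -55/6, -55/2]
R4 ← R4 + (1/4)·R1: [0, 3/4, 15/2, 45/2]
R3 ← R3 + (11/6)·R2: [0, 0, 0, 0]
R4 ← R4 − (3/2)·R2: [0, 0, 0, 0]
The echelon form has 2 nonzero rows, and every pivot lies in the first 3 columns, so rank(B) = rank([B|b]) = 2.
The system is consistent.

yes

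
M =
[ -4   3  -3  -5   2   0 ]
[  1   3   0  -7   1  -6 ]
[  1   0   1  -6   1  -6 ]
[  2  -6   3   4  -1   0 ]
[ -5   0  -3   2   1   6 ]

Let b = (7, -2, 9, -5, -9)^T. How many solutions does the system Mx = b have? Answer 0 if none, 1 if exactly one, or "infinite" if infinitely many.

Row reduce the augmented matrix [M | b].
R2 ← R2 + (1/4)·R1: [0, 15/4, -3/4, -33/4, 3/2, -6, -1/4]
R3 ← R3 + (1/4)·R1: [0, 3/4, 1/4, -29/4, 3/2, -6, 43/4]
R4 ← R4 + (1/2)·R1: [0, -9/2, 3/2, 3/2, 0, 0, -3/2]
R5 ← R5 − (5/4)·R1: [0, -15/4, 3/4, 33/4, -3/2, 6, -71/4]
R3 ← R3 − (1/5)·R2: [0, 0, 2/5, -28/5, 6/5, -24/5, 54/5]
R4 ← R4 + (6/5)·R2: [0, 0, 3/5, -42/5, 9/5, -36/5, -9/5]
R5 ← R5 + R2: [0, 0, 0, 0, 0, 0, -18]
R4 ← R4 − (3/2)·R3: [0, 0, 0, 0, 0, 0, -18]
R5 ← R5 − R4: [0, 0, 0, 0, 0, 0, 0]
The echelon form has 4 nonzero rows; the last pivot sits in the augmented column, so rank(M) = 3 but rank([M|b]) = 4.
Since the ranks differ, the system is inconsistent.
It has no solutions.

0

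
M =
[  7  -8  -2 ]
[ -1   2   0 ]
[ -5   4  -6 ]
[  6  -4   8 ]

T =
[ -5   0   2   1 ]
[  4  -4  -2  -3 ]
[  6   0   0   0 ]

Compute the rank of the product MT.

3

First compute MT:
[[-79,  32,  30,  31],
 [ 13,  -8,  -6,  -7],
 [  5, -16, -18, -17],
 [  2,  16,  20,  18]]
Now row reduce the product.
R2 ← R2 + (13/79)·R1: [0, -216/79, -84/79, -150/79]
R3 ← R3 + (5/79)·R1: [0, -1104/79, -1272/79, -1188/79]
R4 ← R4 + (2/79)·R1: [0, 1328/79, 1640/79, 1484/79]
R3 ← R3 − (46/9)·R2: [0, 0, -32/3, -16/3]
R4 ← R4 + (166/27)·R2: [0, 0, 128/9, 64/9]
R4 ← R4 + (4/3)·R3: [0, 0, 0, 0]
3 nonzero rows, so rank(MT) = 3.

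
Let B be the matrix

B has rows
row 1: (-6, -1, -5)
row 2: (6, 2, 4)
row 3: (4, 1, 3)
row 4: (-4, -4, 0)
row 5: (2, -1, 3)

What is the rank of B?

2

Row reduce to echelon form.
R2 ← R2 + R1: [0, 1, -1]
R3 ← R3 + (2/3)·R1: [0, 1/3, -1/3]
R4 ← R4 − (2/3)·R1: [0, -10/3, 10/3]
R5 ← R5 + (1/3)·R1: [0, -4/3, 4/3]
R3 ← R3 − (1/3)·R2: [0, 0, 0]
R4 ← R4 + (10/3)·R2: [0, 0, 0]
R5 ← R5 + (4/3)·R2: [0, 0, 0]
Echelon form has 2 nonzero rows, so rank(B) = 2.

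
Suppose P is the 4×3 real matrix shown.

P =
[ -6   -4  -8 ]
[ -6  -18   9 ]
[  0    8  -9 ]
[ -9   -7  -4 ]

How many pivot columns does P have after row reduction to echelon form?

3

Row reduce to echelon form.
R2 ← R2 − R1: [0, -14, 17]
R4 ← R4 − (3/2)·R1: [0, -1, 8]
R3 ← R3 + (4/7)·R2: [0, 0, 5/7]
R4 ← R4 − (1/14)·R2: [0, 0, 95/14]
R4 ← R4 − (19/2)·R3: [0, 0, 0]
Echelon form has 3 nonzero rows, so rank(P) = 3.
Each nonzero row contributes one pivot column: 3 pivot columns.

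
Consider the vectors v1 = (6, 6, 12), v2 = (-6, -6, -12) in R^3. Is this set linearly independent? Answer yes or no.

no

Form the matrix with these vectors as rows and row reduce.
R2 ← R2 + R1: [0, 0, 0]
1 nonzero row, so the 2 vectors span a space of dimension 1.
Since 1 < 2, the vectors are linearly dependent.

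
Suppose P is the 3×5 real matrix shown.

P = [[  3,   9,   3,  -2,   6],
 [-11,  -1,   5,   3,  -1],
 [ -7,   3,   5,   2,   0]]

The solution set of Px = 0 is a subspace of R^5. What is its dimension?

2

Row reduce to echelon form.
R2 ← R2 + (11/3)·R1: [0, 32, 16, -13/3, 21]
R3 ← R3 + (7/3)·R1: [0, 24, 12, -8/3, 14]
R3 ← R3 − (3/4)·R2: [0, 0, 0, 7/12, -7/4]
3 nonzero rows, so rank(P) = 3.
P has 5 columns; by rank–nullity, nullity = 5 − 3 = 2.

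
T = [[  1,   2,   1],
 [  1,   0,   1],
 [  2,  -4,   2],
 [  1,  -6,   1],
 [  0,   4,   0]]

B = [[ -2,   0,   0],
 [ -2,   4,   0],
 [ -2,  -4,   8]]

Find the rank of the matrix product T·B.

First compute TB:
[[ -8,   4,   8],
 [ -4,  -4,   8],
 [  0, -24,  16],
 [  8, -28,   8],
 [ -8,  16,   0]]
Now row reduce the product.
R2 ← R2 − (1/2)·R1: [0, -6, 4]
R4 ← R4 + R1: [0, -24, 16]
R5 ← R5 − R1: [0, 12, -8]
R3 ← R3 − (4)·R2: [0, 0, 0]
R4 ← R4 − (4)·R2: [0, 0, 0]
R5 ← R5 + (2)·R2: [0, 0, 0]
2 nonzero rows, so rank(TB) = 2.

2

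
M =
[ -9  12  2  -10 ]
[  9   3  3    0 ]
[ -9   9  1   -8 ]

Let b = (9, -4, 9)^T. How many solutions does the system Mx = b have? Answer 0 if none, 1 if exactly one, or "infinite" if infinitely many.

0

Row reduce the augmented matrix [M | b].
R2 ← R2 + R1: [0, 15, 5, -10, 5]
R3 ← R3 − R1: [0, -3, -1, 2, 0]
R3 ← R3 + (1/5)·R2: [0, 0, 0, 0, 1]
The echelon form has 3 nonzero rows; the last pivot sits in the augmented column, so rank(M) = 2 but rank([M|b]) = 3.
Since the ranks differ, the system is inconsistent.
It has no solutions.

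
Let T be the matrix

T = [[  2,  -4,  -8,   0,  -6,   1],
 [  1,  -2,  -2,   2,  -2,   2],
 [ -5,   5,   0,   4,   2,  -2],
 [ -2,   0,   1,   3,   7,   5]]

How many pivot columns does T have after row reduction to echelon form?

4

Row reduce to echelon form.
R2 ← R2 − (1/2)·R1: [0, 0, 2, 2, 1, 3/2]
R3 ← R3 + (5/2)·R1: [0, -5, -20, 4, -13, 1/2]
R4 ← R4 + R1: [0, -4, -7, 3, 1, 6]
Swap R2 ↔ R3
R4 ← R4 − (4/5)·R2: [0, 0, 9, -1/5, 57/5, 28/5]
R4 ← R4 − (9/2)·R3: [0, 0, 0, -46/5, 69/10, -23/20]
Echelon form has 4 nonzero rows, so rank(T) = 4.
Each nonzero row contributes one pivot column: 4 pivot columns.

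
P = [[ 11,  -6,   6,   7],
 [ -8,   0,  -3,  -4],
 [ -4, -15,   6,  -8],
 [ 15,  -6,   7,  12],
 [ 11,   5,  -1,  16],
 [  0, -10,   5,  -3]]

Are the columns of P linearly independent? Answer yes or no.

yes

Row reduce P to echelon form.
R2 ← R2 + (8/11)·R1: [0, -48/11, 15/11, 12/11]
R3 ← R3 + (4/11)·R1: [0, -189/11, 90/11, -60/11]
R4 ← R4 − (15/11)·R1: [0, 24/11, -13/11, 27/11]
R5 ← R5 − R1: [0, 11, -7, 9]
R3 ← R3 − (63/16)·R2: [0, 0, 45/16, -39/4]
R4 ← R4 + (1/2)·R2: [0, 0, -1/2, 3]
R5 ← R5 + (121/48)·R2: [0, 0, -57/16, 47/4]
R6 ← R6 − (55/24)·R2: [0, 0, 15/8, -11/2]
R4 ← R4 + (8/45)·R3: [0, 0, 0, 19/15]
R5 ← R5 + (19/15)·R3: [0, 0, 0, -3/5]
R6 ← R6 − (2/3)·R3: [0, 0, 0, 1]
R5 ← R5 + (9/19)·R4: [0, 0, 0, 0]
R6 ← R6 − (15/19)·R4: [0, 0, 0, 0]
4 pivots among 4 columns.
Every column is a pivot column, so the columns are linearly independent.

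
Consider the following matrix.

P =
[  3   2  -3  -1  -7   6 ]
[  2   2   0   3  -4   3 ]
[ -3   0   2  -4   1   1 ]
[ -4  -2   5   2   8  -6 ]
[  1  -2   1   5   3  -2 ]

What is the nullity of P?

Row reduce to echelon form.
R2 ← R2 − (2/3)·R1: [0, 2/3, 2, 11/3, 2/3, -1]
R3 ← R3 + R1: [0, 2, -1, -5, -6, 7]
R4 ← R4 + (4/3)·R1: [0, 2/3, 1, 2/3, -4/3, 2]
R5 ← R5 − (1/3)·R1: [0, -8/3, 2, 16/3, 16/3, -4]
R3 ← R3 − (3)·R2: [0, 0, -7, -16, -8, 10]
R4 ← R4 − R2: [0, 0, -1, -3, -2, 3]
R5 ← R5 + (4)·R2: [0, 0, 10, 20, 8, -8]
R4 ← R4 − (1/7)·R3: [0, 0, 0, -5/7, -6/7, 11/7]
R5 ← R5 + (10/7)·R3: [0, 0, 0, -20/7, -24/7, 44/7]
R5 ← R5 − (4)·R4: [0, 0, 0, 0, 0, 0]
4 nonzero rows, so rank(P) = 4.
P has 6 columns; by rank–nullity, nullity = 6 − 4 = 2.

2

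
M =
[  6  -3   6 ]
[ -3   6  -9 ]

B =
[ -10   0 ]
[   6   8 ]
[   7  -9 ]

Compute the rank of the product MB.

First compute MB:
[[-36, -78],
 [  3, 129]]
Now row reduce the product.
R2 ← R2 + (1/12)·R1: [0, 245/2]
2 nonzero rows, so rank(MB) = 2.

2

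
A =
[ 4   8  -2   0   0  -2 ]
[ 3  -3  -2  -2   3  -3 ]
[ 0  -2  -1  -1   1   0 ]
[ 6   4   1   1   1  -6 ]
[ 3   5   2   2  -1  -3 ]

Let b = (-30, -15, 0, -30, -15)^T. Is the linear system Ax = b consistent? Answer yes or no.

yes

Row reduce the augmented matrix [A | b].
R2 ← R2 − (3/4)·R1: [0, -9, -1/2, -2, 3, -3/2, 15/2]
R4 ← R4 − (3/2)·R1: [0, -8, 4, 1, 1, -3, 15]
R5 ← R5 − (3/4)·R1: [0, -1, 7/2, 2, -1, -3/2, 15/2]
R3 ← R3 − (2/9)·R2: [0, 0, -8/9, -5/9, 1/3, 1/3, -5/3]
R4 ← R4 − (8/9)·R2: [0, 0, 40/9, 25/9, -5/3, -5/3, 25/3]
R5 ← R5 − (1/9)·R2: [0, 0, 32/9, 20/9, -4/3, -4/3, 20/3]
R4 ← R4 + (5)·R3: [0, 0, 0, 0, 0, 0, 0]
R5 ← R5 + (4)·R3: [0, 0, 0, 0, 0, 0, 0]
The echelon form has 3 nonzero rows, and every pivot lies in the first 6 columns, so rank(A) = rank([A|b]) = 3.
The system is consistent.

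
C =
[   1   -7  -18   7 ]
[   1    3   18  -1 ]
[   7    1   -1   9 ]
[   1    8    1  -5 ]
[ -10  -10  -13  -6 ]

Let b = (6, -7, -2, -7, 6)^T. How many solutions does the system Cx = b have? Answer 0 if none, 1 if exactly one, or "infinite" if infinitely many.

Row reduce the augmented matrix [C | b].
R2 ← R2 − R1: [0, 10, 36, -8, -13]
R3 ← R3 − (7)·R1: [0, 50, 125, -40, -44]
R4 ← R4 − R1: [0, 15, 19, -12, -13]
R5 ← R5 + (10)·R1: [0, -80, -193, 64, 66]
R3 ← R3 − (5)·R2: [0, 0, -55, 0, 21]
R4 ← R4 − (3/2)·R2: [0, 0, -35, 0, 13/2]
R5 ← R5 + (8)·R2: [0, 0, 95, 0, -38]
R4 ← R4 − (7/11)·R3: [0, 0, 0, 0, -151/22]
R5 ← R5 + (19/11)·R3: [0, 0, 0, 0, -19/11]
R5 ← R5 − (38/151)·R4: [0, 0, 0, 0, 0]
The echelon form has 4 nonzero rows; the last pivot sits in the augmented column, so rank(C) = 3 but rank([C|b]) = 4.
Since the ranks differ, the system is inconsistent.
It has no solutions.

0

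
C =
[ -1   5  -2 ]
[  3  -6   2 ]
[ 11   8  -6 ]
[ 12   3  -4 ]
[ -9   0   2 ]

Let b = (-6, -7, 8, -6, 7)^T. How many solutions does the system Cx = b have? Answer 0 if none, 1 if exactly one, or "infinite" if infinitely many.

Row reduce the augmented matrix [C | b].
R2 ← R2 + (3)·R1: [0, 9, -4, -25]
R3 ← R3 + (11)·R1: [0, 63, -28, -58]
R4 ← R4 + (12)·R1: [0, 63, -28, -78]
R5 ← R5 − (9)·R1: [0, -45, 20, 61]
R3 ← R3 − (7)·R2: [0, 0, 0, 117]
R4 ← R4 − (7)·R2: [0, 0, 0, 97]
R5 ← R5 + (5)·R2: [0, 0, 0, -64]
R4 ← R4 − (97/117)·R3: [0, 0, 0, 0]
R5 ← R5 + (64/117)·R3: [0, 0, 0, 0]
The echelon form has 3 nonzero rows; the last pivot sits in the augmented column, so rank(C) = 2 but rank([C|b]) = 3.
Since the ranks differ, the system is inconsistent.
It has no solutions.

0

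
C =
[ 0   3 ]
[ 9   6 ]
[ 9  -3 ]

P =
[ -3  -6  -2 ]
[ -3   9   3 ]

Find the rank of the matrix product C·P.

2

First compute CP:
[[ -9,  27,   9],
 [-45,   0,   0],
 [-18, -81, -27]]
Now row reduce the product.
R2 ← R2 − (5)·R1: [0, -135, -45]
R3 ← R3 − (2)·R1: [0, -135, -45]
R3 ← R3 − R2: [0, 0, 0]
2 nonzero rows, so rank(CP) = 2.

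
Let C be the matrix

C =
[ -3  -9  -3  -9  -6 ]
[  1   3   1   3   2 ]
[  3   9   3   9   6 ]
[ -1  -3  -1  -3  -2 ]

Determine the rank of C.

1

Row reduce to echelon form.
R2 ← R2 + (1/3)·R1: [0, 0, 0, 0, 0]
R3 ← R3 + R1: [0, 0, 0, 0, 0]
R4 ← R4 − (1/3)·R1: [0, 0, 0, 0, 0]
Echelon form has 1 nonzero row, so rank(C) = 1.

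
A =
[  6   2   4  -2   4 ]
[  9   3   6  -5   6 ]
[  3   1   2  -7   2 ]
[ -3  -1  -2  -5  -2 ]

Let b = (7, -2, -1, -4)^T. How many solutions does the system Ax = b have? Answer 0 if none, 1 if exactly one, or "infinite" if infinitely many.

0

Row reduce the augmented matrix [A | b].
R2 ← R2 − (3/2)·R1: [0, 0, 0, -2, 0, -25/2]
R3 ← R3 − (1/2)·R1: [0, 0, 0, -6, 0, -9/2]
R4 ← R4 + (1/2)·R1: [0, 0, 0, -6, 0, -1/2]
R3 ← R3 − (3)·R2: [0, 0, 0, 0, 0, 33]
R4 ← R4 − (3)·R2: [0, 0, 0, 0, 0, 37]
R4 ← R4 − (37/33)·R3: [0, 0, 0, 0, 0, 0]
The echelon form has 3 nonzero rows; the last pivot sits in the augmented column, so rank(A) = 2 but rank([A|b]) = 3.
Since the ranks differ, the system is inconsistent.
It has no solutions.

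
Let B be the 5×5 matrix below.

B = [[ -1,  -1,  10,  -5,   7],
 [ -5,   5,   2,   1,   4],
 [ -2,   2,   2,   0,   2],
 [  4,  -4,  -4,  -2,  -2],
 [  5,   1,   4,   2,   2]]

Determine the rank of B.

Row reduce to echelon form.
R2 ← R2 − (5)·R1: [0, 10, -48, 26, -31]
R3 ← R3 − (2)·R1: [0, 4, -18, 10, -12]
R4 ← R4 + (4)·R1: [0, -8, 36, -22, 26]
R5 ← R5 + (5)·R1: [0, -4, 54, -23, 37]
R3 ← R3 − (2/5)·R2: [0, 0, 6/5, -2/5, 2/5]
R4 ← R4 + (4/5)·R2: [0, 0, -12/5, -6/5, 6/5]
R5 ← R5 + (2/5)·R2: [0, 0, 174/5, -63/5, 123/5]
R4 ← R4 + (2)·R3: [0, 0, 0, -2, 2]
R5 ← R5 − (29)·R3: [0, 0, 0, -1, 13]
R5 ← R5 − (1/2)·R4: [0, 0, 0, 0, 12]
Echelon form has 5 nonzero rows, so rank(B) = 5.

5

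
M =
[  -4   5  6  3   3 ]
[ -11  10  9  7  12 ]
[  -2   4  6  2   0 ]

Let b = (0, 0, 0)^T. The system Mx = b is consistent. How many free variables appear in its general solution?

Row reduce the augmented matrix [M | b].
R2 ← R2 − (11/4)·R1: [0, -15/4, -15/2, -5/4, 15/4, 0]
R3 ← R3 − (1/2)·R1: [0, 3/2, 3, 1/2, -3/2, 0]
R3 ← R3 + (2/5)·R2: [0, 0, 0, 0, 0, 0]
The echelon form has 2 nonzero rows, and every pivot lies in the first 5 columns, so rank(M) = rank([M|b]) = 2.
The system is consistent.
Free variables = (unknowns) − (rank) = 5 − 2 = 3.

3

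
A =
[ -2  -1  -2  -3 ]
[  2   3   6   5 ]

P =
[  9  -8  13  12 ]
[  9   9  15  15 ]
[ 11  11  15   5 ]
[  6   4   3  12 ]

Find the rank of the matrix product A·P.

2

First compute AP:
[[-67, -27, -80, -85],
 [141,  97, 176, 159]]
Now row reduce the product.
R2 ← R2 + (141/67)·R1: [0, 2692/67, 512/67, -1332/67]
2 nonzero rows, so rank(AP) = 2.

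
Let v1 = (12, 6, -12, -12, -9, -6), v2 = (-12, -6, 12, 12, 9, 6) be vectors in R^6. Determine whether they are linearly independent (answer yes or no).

no

Form the matrix with these vectors as rows and row reduce.
R2 ← R2 + R1: [0, 0, 0, 0, 0, 0]
1 nonzero row, so the 2 vectors span a space of dimension 1.
Since 1 < 2, the vectors are linearly dependent.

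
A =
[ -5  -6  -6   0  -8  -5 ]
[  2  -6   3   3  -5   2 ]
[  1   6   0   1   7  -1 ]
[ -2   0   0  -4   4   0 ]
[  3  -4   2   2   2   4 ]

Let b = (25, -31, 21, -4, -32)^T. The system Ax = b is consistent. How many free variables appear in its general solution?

1

Row reduce the augmented matrix [A | b].
R2 ← R2 + (2/5)·R1: [0, -42/5, 3/5, 3, -41/5, 0, -21]
R3 ← R3 + (1/5)·R1: [0, 24/5, -6/5, 1, 27/5, -2, 26]
R4 ← R4 − (2/5)·R1: [0, 12/5, 12/5, -4, 36/5, 2, -14]
R5 ← R5 + (3/5)·R1: [0, -38/5, -8/5, 2, -14/5, 1, -17]
R3 ← R3 + (4/7)·R2: [0, 0, -6/7, 19/7, 5/7, -2, 14]
R4 ← R4 + (2/7)·R2: [0, 0, 18/7, -22/7, 34/7, 2, -20]
R5 ← R5 − (19/21)·R2: [0, 0, -15/7, -5/7, 97/21, 1, 2]
R4 ← R4 + (3)·R3: [0, 0, 0, 5, 7, -4, 22]
R5 ← R5 − (5/2)·R3: [0, 0, 0, -15/2, 17/6, 6, -33]
R5 ← R5 + (3/2)·R4: [0, 0, 0, 0, 40/3, 0, 0]
The echelon form has 5 nonzero rows, and every pivot lies in the first 6 columns, so rank(A) = rank([A|b]) = 5.
The system is consistent.
Free variables = (unknowns) − (rank) = 6 − 5 = 1.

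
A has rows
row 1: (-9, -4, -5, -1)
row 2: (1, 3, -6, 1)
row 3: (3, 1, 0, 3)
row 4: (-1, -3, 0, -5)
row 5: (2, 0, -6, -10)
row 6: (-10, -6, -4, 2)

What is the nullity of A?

0

Row reduce to echelon form.
R2 ← R2 + (1/9)·R1: [0, 23/9, -59/9, 8/9]
R3 ← R3 + (1/3)·R1: [0, -1/3, -5/3, 8/3]
R4 ← R4 − (1/9)·R1: [0, -23/9, 5/9, -44/9]
R5 ← R5 + (2/9)·R1: [0, -8/9, -64/9, -92/9]
R6 ← R6 − (10/9)·R1: [0, -14/9, 14/9, 28/9]
R3 ← R3 + (3/23)·R2: [0, 0, -58/23, 64/23]
R4 ← R4 + R2: [0, 0, -6, -4]
R5 ← R5 + (8/23)·R2: [0, 0, -216/23, -228/23]
R6 ← R6 + (14/23)·R2: [0, 0, -56/23, 84/23]
R4 ← R4 − (69/29)·R3: [0, 0, 0, -308/29]
R5 ← R5 − (108/29)·R3: [0, 0, 0, -588/29]
R6 ← R6 − (28/29)·R3: [0, 0, 0, 28/29]
R5 ← R5 − (21/11)·R4: [0, 0, 0, 0]
R6 ← R6 + (1/11)·R4: [0, 0, 0, 0]
4 nonzero rows, so rank(A) = 4.
A has 4 columns; by rank–nullity, nullity = 4 − 4 = 0.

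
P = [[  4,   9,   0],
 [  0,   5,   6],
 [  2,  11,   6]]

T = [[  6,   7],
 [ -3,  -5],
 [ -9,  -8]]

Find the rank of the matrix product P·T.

2

First compute PT:
[[ -3, -17],
 [-69, -73],
 [-75, -89]]
Now row reduce the product.
R2 ← R2 − (23)·R1: [0, 318]
R3 ← R3 − (25)·R1: [0, 336]
R3 ← R3 − (56/53)·R2: [0, 0]
2 nonzero rows, so rank(PT) = 2.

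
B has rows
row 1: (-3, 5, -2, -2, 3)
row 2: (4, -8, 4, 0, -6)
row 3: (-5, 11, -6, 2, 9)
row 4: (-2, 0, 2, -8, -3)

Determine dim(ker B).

3

Row reduce to echelon form.
R2 ← R2 + (4/3)·R1: [0, -4/3, 4/3, -8/3, -2]
R3 ← R3 − (5/3)·R1: [0, 8/3, -8/3, 16/3, 4]
R4 ← R4 − (2/3)·R1: [0, -10/3, 10/3, -20/3, -5]
R3 ← R3 + (2)·R2: [0, 0, 0, 0, 0]
R4 ← R4 − (5/2)·R2: [0, 0, 0, 0, 0]
2 nonzero rows, so rank(B) = 2.
B has 5 columns; by rank–nullity, nullity = 5 − 2 = 3.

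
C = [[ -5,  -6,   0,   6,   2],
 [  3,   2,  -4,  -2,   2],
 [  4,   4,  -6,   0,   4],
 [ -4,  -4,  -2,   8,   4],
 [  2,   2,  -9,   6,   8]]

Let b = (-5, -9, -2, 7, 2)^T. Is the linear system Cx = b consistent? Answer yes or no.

Row reduce the augmented matrix [C | b].
R2 ← R2 + (3/5)·R1: [0, -8/5, -4, 8/5, 16/5, -12]
R3 ← R3 + (4/5)·R1: [0, -4/5, -6, 24/5, 28/5, -6]
R4 ← R4 − (4/5)·R1: [0, 4/5, -2, 16/5, 12/5, 11]
R5 ← R5 + (2/5)·R1: [0, -2/5, -9, 42/5, 44/5, 0]
R3 ← R3 − (1/2)·R2: [0, 0, -4, 4, 4, 0]
R4 ← R4 + (1/2)·R2: [0, 0, -4, 4, 4, 5]
R5 ← R5 − (1/4)·R2: [0, 0, -8, 8, 8, 3]
R4 ← R4 − R3: [0, 0, 0, 0, 0, 5]
R5 ← R5 − (2)·R3: [0, 0, 0, 0, 0, 3]
R5 ← R5 − (3/5)·R4: [0, 0, 0, 0, 0, 0]
The echelon form has 4 nonzero rows; the last pivot sits in the augmented column, so rank(C) = 3 but rank([C|b]) = 4.
Since the ranks differ, the system is inconsistent.

no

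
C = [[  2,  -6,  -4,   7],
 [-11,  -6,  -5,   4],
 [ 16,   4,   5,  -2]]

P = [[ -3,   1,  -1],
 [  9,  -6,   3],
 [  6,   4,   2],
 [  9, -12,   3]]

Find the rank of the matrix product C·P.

First compute CP:
[[-21, -62,  -7],
 [-15, -43,  -5],
 [  0,  36,   0]]
Now row reduce the product.
R2 ← R2 − (5/7)·R1: [0, 9/7, 0]
R3 ← R3 − (28)·R2: [0, 0, 0]
2 nonzero rows, so rank(CP) = 2.

2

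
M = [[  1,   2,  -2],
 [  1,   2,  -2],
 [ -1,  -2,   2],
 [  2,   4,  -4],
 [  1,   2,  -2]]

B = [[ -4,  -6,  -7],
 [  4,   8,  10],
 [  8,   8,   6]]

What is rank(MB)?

1

First compute MB:
[[-12,  -6,   1],
 [-12,  -6,   1],
 [ 12,   6,  -1],
 [-24, -12,   2],
 [-12,  -6,   1]]
Now row reduce the product.
R2 ← R2 − R1: [0, 0, 0]
R3 ← R3 + R1: [0, 0, 0]
R4 ← R4 − (2)·R1: [0, 0, 0]
R5 ← R5 − R1: [0, 0, 0]
1 nonzero row, so rank(MB) = 1.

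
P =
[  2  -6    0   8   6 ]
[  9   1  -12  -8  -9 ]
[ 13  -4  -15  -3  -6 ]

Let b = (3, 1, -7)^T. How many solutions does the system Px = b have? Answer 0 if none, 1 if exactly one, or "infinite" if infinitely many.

0

Row reduce the augmented matrix [P | b].
R2 ← R2 − (9/2)·R1: [0, 28, -12, -44, -36, -25/2]
R3 ← R3 − (13/2)·R1: [0, 35, -15, -55, -45, -53/2]
R3 ← R3 − (5/4)·R2: [0, 0, 0, 0, 0, -87/8]
The echelon form has 3 nonzero rows; the last pivot sits in the augmented column, so rank(P) = 2 but rank([P|b]) = 3.
Since the ranks differ, the system is inconsistent.
It has no solutions.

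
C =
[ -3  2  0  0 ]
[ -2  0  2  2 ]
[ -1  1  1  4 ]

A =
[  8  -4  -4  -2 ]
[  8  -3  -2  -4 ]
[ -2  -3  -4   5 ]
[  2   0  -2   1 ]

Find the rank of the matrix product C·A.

3

First compute CA:
[[ -8,   6,   8,  -2],
 [-16,   2,  -4,  16],
 [  6,  -2, -10,   7]]
Now row reduce the product.
R2 ← R2 − (2)·R1: [0, -10, -20, 20]
R3 ← R3 + (3/4)·R1: [0, 5/2, -4, 11/2]
R3 ← R3 + (1/4)·R2: [0, 0, -9, 21/2]
3 nonzero rows, so rank(CA) = 3.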